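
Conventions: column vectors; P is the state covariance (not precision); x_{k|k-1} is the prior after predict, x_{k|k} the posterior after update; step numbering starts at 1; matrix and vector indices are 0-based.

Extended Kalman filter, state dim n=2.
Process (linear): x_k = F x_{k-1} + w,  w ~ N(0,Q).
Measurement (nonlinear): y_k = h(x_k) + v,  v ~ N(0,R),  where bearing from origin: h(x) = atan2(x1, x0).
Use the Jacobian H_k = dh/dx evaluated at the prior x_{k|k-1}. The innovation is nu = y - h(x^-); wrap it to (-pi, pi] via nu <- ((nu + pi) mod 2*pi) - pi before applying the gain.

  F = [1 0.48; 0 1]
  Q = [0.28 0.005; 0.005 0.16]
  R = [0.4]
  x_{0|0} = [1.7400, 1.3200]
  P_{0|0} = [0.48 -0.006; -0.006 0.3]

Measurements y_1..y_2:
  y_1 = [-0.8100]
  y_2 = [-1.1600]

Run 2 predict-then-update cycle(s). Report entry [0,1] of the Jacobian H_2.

H_jac[0,1] = 0.2916

step 1: x^-=[2.3736, 1.3200]  P^-=[0.8234 0.1430; 0.1430 0.4600]  H_jac=[-0.1789 0.3218]  S=[0.4575]  K=[-0.2215; 0.2676]  nu=[-1.3175]  x^+=[2.6654, 0.9674]  P^+=[0.8009 0.1701; 0.1701 0.4272]
step 2: x^-=[3.1298, 0.9674]  P^-=[1.3427 0.3802; 0.3802 0.5872]  H_jac=[-0.0902 0.2916]  S=[0.4409]  K=[-0.0231; 0.3107]  nu=[-1.4598]  x^+=[3.1634, 0.5138]  P^+=[1.3424 0.3833; 0.3833 0.5447]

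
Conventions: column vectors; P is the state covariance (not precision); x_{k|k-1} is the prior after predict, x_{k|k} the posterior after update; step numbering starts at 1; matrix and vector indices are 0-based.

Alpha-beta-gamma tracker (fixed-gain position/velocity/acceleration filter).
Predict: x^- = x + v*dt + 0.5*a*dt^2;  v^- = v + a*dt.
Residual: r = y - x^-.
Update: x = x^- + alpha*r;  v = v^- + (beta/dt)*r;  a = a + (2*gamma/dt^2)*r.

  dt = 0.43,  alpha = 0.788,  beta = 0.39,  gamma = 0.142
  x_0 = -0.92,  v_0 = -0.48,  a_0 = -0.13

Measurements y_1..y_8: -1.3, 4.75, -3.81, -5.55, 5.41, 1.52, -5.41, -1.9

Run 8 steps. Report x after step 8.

step 1: x_pred=-1.1384  r=-0.1616  x^+=-1.2657  v^+=-0.6825  a^+=-0.3782
step 2: x_pred=-1.5942  r=6.3442  x^+=3.4050  v^+=4.9089  a^+=9.3662
step 3: x_pred=6.3818  r=-10.1918  x^+=-1.6493  v^+=-0.3073  a^+=-6.2880
step 4: x_pred=-2.3628  r=-3.1872  x^+=-4.8743  v^+=-5.9019  a^+=-11.1834
step 5: x_pred=-8.4460  r=13.8560  x^+=2.4725  v^+=1.8564  a^+=10.0989
step 6: x_pred=4.2044  r=-2.6844  x^+=2.0891  v^+=3.7642  a^+=5.9758
step 7: x_pred=4.2602  r=-9.6702  x^+=-3.3599  v^+=-2.4368  a^+=-8.8773
step 8: x_pred=-5.2285  r=3.3285  x^+=-2.6056  v^+=-3.2352  a^+=-3.7649

x_post = -2.6056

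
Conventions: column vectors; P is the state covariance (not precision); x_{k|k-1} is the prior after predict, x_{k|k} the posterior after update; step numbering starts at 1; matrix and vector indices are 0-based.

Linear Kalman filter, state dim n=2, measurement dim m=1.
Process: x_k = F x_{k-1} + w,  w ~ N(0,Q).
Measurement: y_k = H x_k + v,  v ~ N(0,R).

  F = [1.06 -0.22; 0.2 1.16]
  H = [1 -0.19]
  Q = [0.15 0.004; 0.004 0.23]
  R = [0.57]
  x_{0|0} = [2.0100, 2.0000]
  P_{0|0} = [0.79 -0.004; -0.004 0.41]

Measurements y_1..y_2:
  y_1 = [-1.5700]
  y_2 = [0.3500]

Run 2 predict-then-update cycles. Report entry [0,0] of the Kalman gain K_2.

step 1: x^-=[1.6906, 2.7220]  P^-=[1.0594 0.0621; 0.0621 0.8114]  S=[1.6350]  K=[0.6407; -0.0563]  nu=[-2.7434]  x^+=[-0.0671, 2.8765]  P^+=[0.3882 0.1211; 0.1211 0.8063]
step 2: x^-=[-0.7039, 3.3233]  P^-=[0.5687 0.0241; 0.0241 1.3866]  S=[1.1796]  K=[0.4782; -0.2029]  nu=[1.6854]  x^+=[0.1021, 2.9813]  P^+=[0.2989 0.1386; 0.1386 1.3380]

K[0,0] = 0.4782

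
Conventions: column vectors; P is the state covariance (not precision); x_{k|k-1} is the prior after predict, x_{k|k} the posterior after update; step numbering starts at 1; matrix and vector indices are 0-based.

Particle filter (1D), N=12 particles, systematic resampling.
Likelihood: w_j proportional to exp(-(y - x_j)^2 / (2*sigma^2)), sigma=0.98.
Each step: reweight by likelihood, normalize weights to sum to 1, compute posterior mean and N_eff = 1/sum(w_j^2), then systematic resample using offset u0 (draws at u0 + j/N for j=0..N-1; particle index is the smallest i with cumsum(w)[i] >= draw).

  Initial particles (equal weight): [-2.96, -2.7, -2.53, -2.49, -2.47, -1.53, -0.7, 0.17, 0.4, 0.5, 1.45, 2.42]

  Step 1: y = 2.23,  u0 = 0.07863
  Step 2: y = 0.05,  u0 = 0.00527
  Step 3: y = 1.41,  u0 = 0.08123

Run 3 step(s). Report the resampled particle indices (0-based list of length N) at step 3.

resampled_idx = [1, 2, 3, 4, 6, 7, 7, 8, 9, 10, 10, 11]

step 1: w=[0.0000, 0.0000, 0.0000, 0.0000, 0.0000, 0.0003, 0.0052, 0.0495, 0.0789, 0.0949, 0.3286, 0.4426]  mean=1.6309  Neff=3.1096  idx=[8, 9, 10, 10, 10, 10, 11, 11, 11, 11, 11, 11]
step 2: w=[0.2605, 0.2498, 0.1001, 0.1001, 0.1001, 0.1001, 0.0149, 0.0149, 0.0149, 0.0149, 0.0149, 0.0149]  mean=1.0259  Neff=5.8262  idx=[0, 0, 0, 0, 1, 1, 1, 2, 3, 4, 5, 6]
step 3: w=[0.0662, 0.0662, 0.0662, 0.0662, 0.0731, 0.0731, 0.0731, 0.1124, 0.1124, 0.1124, 0.1124, 0.0662]  mean=1.0279  Neff=11.2983  idx=[1, 2, 3, 4, 6, 7, 7, 8, 9, 10, 10, 11]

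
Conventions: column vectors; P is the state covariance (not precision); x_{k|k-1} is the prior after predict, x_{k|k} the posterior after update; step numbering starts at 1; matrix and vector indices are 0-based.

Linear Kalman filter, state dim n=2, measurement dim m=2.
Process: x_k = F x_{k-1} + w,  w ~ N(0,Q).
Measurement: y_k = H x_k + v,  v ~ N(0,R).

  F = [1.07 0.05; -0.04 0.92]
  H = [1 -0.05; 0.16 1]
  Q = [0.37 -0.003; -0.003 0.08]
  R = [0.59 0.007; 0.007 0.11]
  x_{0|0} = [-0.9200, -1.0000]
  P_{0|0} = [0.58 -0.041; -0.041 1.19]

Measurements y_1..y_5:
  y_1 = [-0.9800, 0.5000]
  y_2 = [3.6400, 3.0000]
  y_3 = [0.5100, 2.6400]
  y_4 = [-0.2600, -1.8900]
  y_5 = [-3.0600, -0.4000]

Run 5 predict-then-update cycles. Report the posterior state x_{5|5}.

step 1: x^-=[-1.0344, -0.8832]  P^-=[1.0326 -0.0134; -0.0134 1.0912]  S=[1.6267 0.1044; 0.1044 1.2233]  K=[0.6307 0.0703; -0.0994 0.8987]  nu=[0.0102, 1.5487]  x^+=[-0.9191, 0.5076]  P^+=[0.3703 -0.0471; -0.0471 0.1057]
step 2: x^-=[-0.9580, 0.5038]  P^-=[0.7891 -0.0602; -0.0602 0.1735]  S=[1.3856 0.0648; 0.0648 0.2844]  K=[0.5669 0.1029; -0.0775 0.5938]  nu=[4.6232, 2.6495]  x^+=[1.9354, 1.7187]  P^+=[0.3333 -0.0380; -0.0380 0.0709]
step 3: x^-=[2.1569, 1.5038]  P^-=[0.7477 -0.0514; -0.0514 0.1433]  S=[1.3432 0.0685; 0.0685 0.2560]  K=[0.5525 0.1188; -0.0715 0.5468]  nu=[-1.5717, 0.7911]  x^+=[1.3825, 2.0487]  P^+=[0.3251 -0.0351; -0.0351 0.0653]
step 4: x^-=[1.5817, 1.8295]  P^-=[0.7386 -0.0484; -0.0484 0.1383]  S=[1.3337 0.0703; 0.0703 0.2518]  K=[0.5490 0.1240; -0.0698 0.5382]  nu=[-1.7502, -3.9726]  x^+=[0.1281, -0.1864]  P^+=[0.3231 -0.0342; -0.0342 0.0642]
step 5: x^-=[0.1278, -0.1766]  P^-=[0.7364 -0.0475; -0.0475 0.1374]  S=[1.3315 0.0709; 0.0709 0.2510]  K=[0.5482 0.1255; -0.0694 0.5365]  nu=[-3.1966, -0.2438]  x^+=[-1.6551, -0.0857]  P^+=[0.3226 -0.0340; -0.0340 0.0640]

x_post = [-1.6551, -0.0857]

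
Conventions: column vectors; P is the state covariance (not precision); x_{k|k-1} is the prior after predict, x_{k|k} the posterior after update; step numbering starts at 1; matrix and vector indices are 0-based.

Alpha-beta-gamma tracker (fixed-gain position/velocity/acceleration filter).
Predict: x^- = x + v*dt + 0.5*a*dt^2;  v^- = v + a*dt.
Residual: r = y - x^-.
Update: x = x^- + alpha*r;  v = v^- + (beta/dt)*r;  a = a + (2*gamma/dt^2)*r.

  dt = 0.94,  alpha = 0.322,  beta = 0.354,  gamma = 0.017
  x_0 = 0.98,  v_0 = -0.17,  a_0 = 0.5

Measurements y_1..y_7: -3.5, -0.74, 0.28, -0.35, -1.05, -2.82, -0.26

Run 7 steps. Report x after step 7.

step 1: x_pred=1.0411  r=-4.5411  x^+=-0.4211  v^+=-1.4102  a^+=0.3253
step 2: x_pred=-1.6030  r=0.8630  x^+=-1.3251  v^+=-0.7794  a^+=0.3585
step 3: x_pred=-1.8994  r=2.1794  x^+=-1.1976  v^+=0.3783  a^+=0.4423
step 4: x_pred=-0.6466  r=0.2966  x^+=-0.5511  v^+=0.9058  a^+=0.4537
step 5: x_pred=0.5008  r=-1.5508  x^+=0.0014  v^+=0.7483  a^+=0.3941
step 6: x_pred=0.8789  r=-3.6989  x^+=-0.3121  v^+=-0.2743  a^+=0.2517
step 7: x_pred=-0.4588  r=0.1988  x^+=-0.3948  v^+=0.0372  a^+=0.2594

x_post = -0.3948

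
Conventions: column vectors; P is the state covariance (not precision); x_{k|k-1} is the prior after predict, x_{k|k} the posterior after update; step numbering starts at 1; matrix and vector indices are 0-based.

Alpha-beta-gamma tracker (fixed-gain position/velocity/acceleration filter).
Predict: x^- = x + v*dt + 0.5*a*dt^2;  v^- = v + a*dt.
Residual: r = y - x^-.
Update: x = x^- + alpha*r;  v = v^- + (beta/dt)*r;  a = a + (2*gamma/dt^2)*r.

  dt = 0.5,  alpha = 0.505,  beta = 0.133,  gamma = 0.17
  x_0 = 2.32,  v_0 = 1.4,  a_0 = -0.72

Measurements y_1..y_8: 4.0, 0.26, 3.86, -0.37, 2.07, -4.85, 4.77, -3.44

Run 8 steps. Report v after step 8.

step 1: x_pred=2.9300  r=1.0700  x^+=3.4703  v^+=1.3246  a^+=0.7352
step 2: x_pred=4.2246  r=-3.9646  x^+=2.2225  v^+=0.6376  a^+=-4.6566
step 3: x_pred=1.9592  r=1.9008  x^+=2.9191  v^+=-1.1850  a^+=-2.0715
step 4: x_pred=2.0676  r=-2.4376  x^+=0.8366  v^+=-2.8692  a^+=-5.3867
step 5: x_pred=-1.2713  r=3.3413  x^+=0.4160  v^+=-4.6738  a^+=-0.8425
step 6: x_pred=-2.0262  r=-2.8238  x^+=-3.4522  v^+=-5.8462  a^+=-4.6830
step 7: x_pred=-6.9607  r=11.7307  x^+=-1.0367  v^+=-5.0673  a^+=11.2708
step 8: x_pred=-2.1615  r=-1.2785  x^+=-2.8071  v^+=0.2280  a^+=9.5320

v_post = 0.2280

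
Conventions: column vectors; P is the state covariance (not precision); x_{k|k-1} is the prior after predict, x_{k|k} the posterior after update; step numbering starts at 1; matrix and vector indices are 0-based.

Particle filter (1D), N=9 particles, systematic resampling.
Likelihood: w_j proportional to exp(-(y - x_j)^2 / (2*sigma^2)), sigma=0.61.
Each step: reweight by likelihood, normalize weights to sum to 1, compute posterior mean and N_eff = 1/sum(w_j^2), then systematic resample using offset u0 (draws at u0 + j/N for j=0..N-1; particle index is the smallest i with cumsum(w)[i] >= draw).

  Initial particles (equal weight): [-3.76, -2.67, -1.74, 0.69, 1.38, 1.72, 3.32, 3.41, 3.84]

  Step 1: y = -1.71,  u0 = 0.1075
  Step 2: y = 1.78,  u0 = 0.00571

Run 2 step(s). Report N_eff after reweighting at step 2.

N_eff = 7.0002

step 1: w=[0.0027, 0.2242, 0.7727, 0.0003, 0.0000, 0.0000, 0.0000, 0.0000, 0.0000]  mean=-1.9532  Neff=1.5448  idx=[1, 1, 2, 2, 2, 2, 2, 2, 2]
step 2: w=[0.0000, 0.0000, 0.1429, 0.1429, 0.1429, 0.1429, 0.1429, 0.1429, 0.1429]  mean=-1.7400  Neff=7.0002  idx=[2, 2, 3, 4, 5, 5, 6, 7, 8]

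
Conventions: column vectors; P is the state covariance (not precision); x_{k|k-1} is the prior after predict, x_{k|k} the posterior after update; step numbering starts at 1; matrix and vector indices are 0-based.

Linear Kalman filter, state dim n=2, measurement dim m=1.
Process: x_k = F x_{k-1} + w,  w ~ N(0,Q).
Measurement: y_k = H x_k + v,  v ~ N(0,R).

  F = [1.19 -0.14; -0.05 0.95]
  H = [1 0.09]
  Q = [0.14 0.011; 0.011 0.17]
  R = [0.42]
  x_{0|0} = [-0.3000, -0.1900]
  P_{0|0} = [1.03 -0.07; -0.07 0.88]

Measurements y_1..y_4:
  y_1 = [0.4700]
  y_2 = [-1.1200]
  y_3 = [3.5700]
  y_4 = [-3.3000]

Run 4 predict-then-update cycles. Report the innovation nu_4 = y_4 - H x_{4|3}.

innov = [-5.5391]

step 1: x^-=[-0.3304, -0.1655]  P^-=[1.6392 -0.2470; -0.2470 0.9734]  S=[2.0226]  K=[0.7994; -0.0788]  nu=[0.8153]  x^+=[0.3214, -0.2297]  P^+=[0.3465 -0.1196; -0.1196 0.9609]
step 2: x^-=[0.4146, -0.2343]  P^-=[0.6894 -0.2734; -0.2734 1.0494]  S=[1.0687]  K=[0.6221; -0.1675]  nu=[-1.5135]  x^+=[-0.5269, 0.0192]  P^+=[0.2759 -0.1621; -0.1621 1.0194]
step 3: x^-=[-0.6297, 0.0445]  P^-=[0.6046 -0.3254; -0.3254 1.1061]  S=[0.9750]  K=[0.5901; -0.2316]  nu=[4.1957]  x^+=[1.8461, -0.9272]  P^+=[0.2651 -0.1921; -0.1921 1.0538]
step 4: x^-=[2.3267, -0.9732]  P^-=[0.6001 -0.3635; -0.3635 1.1400]  S=[0.9639]  K=[0.5886; -0.2706]  nu=[-5.5391]  x^+=[-0.9338, 0.5259]  P^+=[0.2661 -0.2099; -0.2099 1.0694]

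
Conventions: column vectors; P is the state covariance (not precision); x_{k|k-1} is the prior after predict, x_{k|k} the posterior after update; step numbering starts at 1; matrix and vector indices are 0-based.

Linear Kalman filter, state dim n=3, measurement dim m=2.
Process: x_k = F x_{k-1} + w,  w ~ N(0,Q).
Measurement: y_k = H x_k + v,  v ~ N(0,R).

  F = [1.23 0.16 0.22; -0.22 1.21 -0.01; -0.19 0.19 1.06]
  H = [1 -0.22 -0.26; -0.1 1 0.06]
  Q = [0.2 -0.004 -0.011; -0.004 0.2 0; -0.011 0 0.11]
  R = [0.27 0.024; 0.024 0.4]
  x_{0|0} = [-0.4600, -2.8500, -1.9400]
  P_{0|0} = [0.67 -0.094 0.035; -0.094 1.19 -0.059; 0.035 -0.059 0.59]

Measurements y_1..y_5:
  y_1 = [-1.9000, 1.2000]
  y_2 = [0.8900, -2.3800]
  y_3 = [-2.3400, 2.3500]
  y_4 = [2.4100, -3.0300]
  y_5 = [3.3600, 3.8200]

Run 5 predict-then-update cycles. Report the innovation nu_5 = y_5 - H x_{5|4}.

innov = [1.9495, 5.6941]

step 1: x^-=[-1.4486, -3.3279, -2.5105]  P^-=[1.2505 -0.1105 0.0188; -0.1105 2.0264 0.2372; 0.0188 0.2372 0.8090]  S=[1.7392 -0.7356; -0.7356 2.4922]  K=[0.7888 0.1388; -0.0082 0.8208; -0.1051 0.0829]  nu=[-1.8363, 4.5337]  x^+=[-2.2680, 0.4085, -1.9417]  P^+=[0.2812 0.0923 0.1717; 0.0923 0.3372 0.0022; 0.1717 0.0022 0.7598]
step 2: x^-=[-3.1514, 1.0127, -1.5497]  P^-=[0.8003 0.1077 0.3466; 0.1077 0.6590 0.0193; 0.3466 0.0193 0.9112]  S=[0.9384 -0.0806; -0.0806 1.0469]  K=[0.7404 0.1033; 0.0083 0.6209; 0.1164 0.0465]  nu=[3.8613, -3.6148]  x^+=[-0.6659, -1.1999, -1.2685]  P^+=[0.2870 0.0719 0.2645; 0.0719 0.2561 -0.0060; 0.2645 -0.0060 0.8971]
step 3: x^-=[-1.2901, -1.2927, -1.4461]  P^-=[0.8552 0.0528 0.4860; 0.0528 0.5520 -0.0270; 0.4860 -0.0270 1.0234]  S=[0.9420 -0.0957; -0.0957 0.9446]  K=[0.7689 0.0742; -0.0068 0.5764; 0.2407 0.0094]  nu=[-1.7103, 3.6005]  x^+=[-2.3379, 0.7941, -1.8241]  P^+=[0.3040 0.0597 0.3134; 0.0597 0.2374 -0.0173; 0.3134 -0.0173 0.9692]
step 4: x^-=[-3.1499, 1.4935, -1.3385]  P^-=[0.9048 0.0208 0.5552; 0.0208 0.5324 -0.0539; 0.5552 -0.0539 1.0810]  S=[0.9697 -0.1168; -0.1168 0.9280]  K=[0.7867 0.0598; -0.0168 0.5658; 0.2936 -0.0110]  nu=[5.5404, -4.7581]  x^+=[0.9246, -1.2918, 0.3406]  P^+=[0.3123 0.0541 0.3329; 0.0541 0.2328 -0.0239; 0.3329 -0.0239 0.9966]
step 5: x^-=[1.0055, -1.7699, -0.0601]  P^-=[0.9264 0.0064 0.5815; 0.0064 0.5293 -0.0662; 0.5815 -0.0662 1.1018]  S=[0.9837 -0.1276; -0.1276 0.9263]  K=[0.7936 0.0539; -0.0213 0.5635; 0.3121 -0.0199]  nu=[1.9495, 5.6941]  x^+=[2.8595, 1.3971, 0.4351]  P^+=[0.3151 0.0518 0.3389; 0.0518 0.2317 -0.0268; 0.3389 -0.0268 1.0040]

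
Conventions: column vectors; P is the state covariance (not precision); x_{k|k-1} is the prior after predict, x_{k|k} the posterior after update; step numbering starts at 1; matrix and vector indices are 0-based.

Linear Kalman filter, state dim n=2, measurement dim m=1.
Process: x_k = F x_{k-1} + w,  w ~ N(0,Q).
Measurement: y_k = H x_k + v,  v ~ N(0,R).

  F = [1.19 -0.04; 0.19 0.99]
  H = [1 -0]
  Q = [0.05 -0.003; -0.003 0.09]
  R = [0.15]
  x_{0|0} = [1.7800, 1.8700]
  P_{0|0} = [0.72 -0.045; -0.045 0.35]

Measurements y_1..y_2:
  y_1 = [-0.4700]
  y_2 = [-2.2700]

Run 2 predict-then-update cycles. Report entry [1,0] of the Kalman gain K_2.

K[1,0] = 0.0593

step 1: x^-=[2.0434, 2.1895]  P^-=[1.0744 0.0933; 0.0933 0.4421]  S=[1.2244]  K=[0.8775; 0.0762]  nu=[-2.5134]  x^+=[-0.1621, 1.9981]  P^+=[0.1316 0.0114; 0.0114 0.4350]
step 2: x^-=[-0.2728, 1.9473]  P^-=[0.2360 0.0229; 0.0229 0.5254]  S=[0.3860]  K=[0.6114; 0.0593]  nu=[-1.9972]  x^+=[-1.4939, 1.8288]  P^+=[0.0917 0.0089; 0.0089 0.5240]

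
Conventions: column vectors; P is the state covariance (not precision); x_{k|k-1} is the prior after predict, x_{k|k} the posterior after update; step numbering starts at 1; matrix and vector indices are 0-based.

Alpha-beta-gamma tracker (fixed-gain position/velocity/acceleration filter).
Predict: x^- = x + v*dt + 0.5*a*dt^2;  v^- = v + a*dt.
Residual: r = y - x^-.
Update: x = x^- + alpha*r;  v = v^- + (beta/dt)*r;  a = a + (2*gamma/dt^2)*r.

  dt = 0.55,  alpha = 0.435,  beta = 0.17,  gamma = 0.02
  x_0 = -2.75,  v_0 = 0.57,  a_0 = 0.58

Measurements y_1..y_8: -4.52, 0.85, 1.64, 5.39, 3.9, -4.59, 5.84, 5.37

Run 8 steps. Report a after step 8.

step 1: x_pred=-2.3488  r=-2.1712  x^+=-3.2933  v^+=0.2179  a^+=0.2929
step 2: x_pred=-3.1291  r=3.9791  x^+=-1.3982  v^+=1.6089  a^+=0.8191
step 3: x_pred=-0.3894  r=2.0294  x^+=0.4934  v^+=2.6867  a^+=1.0874
step 4: x_pred=2.1355  r=3.2545  x^+=3.5512  v^+=4.2907  a^+=1.5178
step 5: x_pred=6.1406  r=-2.2406  x^+=5.1660  v^+=4.4329  a^+=1.2215
step 6: x_pred=7.7888  r=-12.3788  x^+=2.4040  v^+=1.2785  a^+=-0.4154
step 7: x_pred=3.0444  r=2.7956  x^+=4.2605  v^+=1.9142  a^+=-0.0457
step 8: x_pred=5.3063  r=0.0637  x^+=5.3340  v^+=1.9087  a^+=-0.0373

a_post = -0.0373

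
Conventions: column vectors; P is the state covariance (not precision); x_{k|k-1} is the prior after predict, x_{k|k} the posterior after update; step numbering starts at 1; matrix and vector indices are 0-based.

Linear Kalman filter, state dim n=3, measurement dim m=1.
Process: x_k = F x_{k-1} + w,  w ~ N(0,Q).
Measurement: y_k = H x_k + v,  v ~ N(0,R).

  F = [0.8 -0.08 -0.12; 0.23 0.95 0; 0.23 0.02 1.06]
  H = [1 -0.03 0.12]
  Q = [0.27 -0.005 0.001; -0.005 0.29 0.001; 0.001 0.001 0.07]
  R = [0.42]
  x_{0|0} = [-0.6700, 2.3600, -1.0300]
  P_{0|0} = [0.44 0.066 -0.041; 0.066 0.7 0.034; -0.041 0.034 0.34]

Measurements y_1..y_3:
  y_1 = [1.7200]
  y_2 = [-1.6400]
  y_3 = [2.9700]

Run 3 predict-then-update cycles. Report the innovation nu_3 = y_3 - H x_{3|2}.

step 1: x^-=[-0.6012, 2.0879, -1.1987]  P^-=[0.5611 0.0690 0.0008; 0.0690 0.9739 0.0765; 0.0008 0.0765 0.4576]  S=[0.9840]  K=[0.5682; 0.0497; 0.0543]  nu=[2.5277]  x^+=[0.8349, 2.2136, -1.0614]  P^+=[0.2434 0.0412 -0.0295; 0.0412 0.9714 0.0739; -0.0295 0.0739 0.4547]
step 2: x^-=[0.6182, 2.2949, -0.8888]  P^-=[0.4404 -0.0111 -0.0444; -0.0111 1.1976 0.1087; -0.0444 0.1087 0.5833]  S=[0.8591]  K=[0.5068; -0.0396; 0.0260]  nu=[-2.0827]  x^+=[-0.4373, 2.3774, -0.9430]  P^+=[0.2197 0.0061 -0.0557; 0.0061 1.1962 0.1096; -0.0557 0.1096 0.5827]
step 3: x^-=[-0.4269, 2.1579, -1.0526]  P^-=[0.4387 -0.0619 -0.0899; -0.0619 1.3839 0.1335; -0.0899 0.1335 0.7144]  S=[0.8514]  K=[0.5048; -0.1027; -0.0096]  nu=[3.5879]  x^+=[1.3842, 1.7896, -1.0870]  P^+=[0.2218 -0.0178 -0.0858; -0.0178 1.3749 0.1327; -0.0858 0.1327 0.7143]

innov = [3.5879]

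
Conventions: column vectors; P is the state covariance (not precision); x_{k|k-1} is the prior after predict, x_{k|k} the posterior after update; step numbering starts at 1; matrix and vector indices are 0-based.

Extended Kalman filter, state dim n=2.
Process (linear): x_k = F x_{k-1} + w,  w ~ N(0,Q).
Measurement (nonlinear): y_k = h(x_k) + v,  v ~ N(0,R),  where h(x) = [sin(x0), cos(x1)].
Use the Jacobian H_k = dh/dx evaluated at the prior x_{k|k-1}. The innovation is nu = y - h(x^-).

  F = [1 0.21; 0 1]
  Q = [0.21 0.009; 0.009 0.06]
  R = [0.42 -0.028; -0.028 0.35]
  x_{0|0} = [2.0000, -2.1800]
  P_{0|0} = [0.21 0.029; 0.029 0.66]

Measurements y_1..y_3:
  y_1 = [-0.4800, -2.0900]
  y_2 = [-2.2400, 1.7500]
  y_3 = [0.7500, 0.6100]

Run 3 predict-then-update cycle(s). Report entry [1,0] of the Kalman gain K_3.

K[1,0] = -0.0968

step 1: x^-=[1.5422, -2.1800]  P^-=[0.4613 0.1766; 0.1766 0.7200]  H_jac=[0.0286 0.0000; 0.0000 0.8201]  S=[0.4204 -0.0239; -0.0239 0.8343]  K=[0.0413 0.1748; 0.0523 0.7093]  nu=[-1.4796, -1.5178]  x^+=[1.2158, -3.3339]  P^+=[0.4354 0.0732; 0.0732 0.3009]
step 2: x^-=[0.5157, -3.3339]  P^-=[0.6894 0.1454; 0.1454 0.3609]  H_jac=[0.8699 0.0000; 0.0000 -0.1911]  S=[0.9418 -0.0522; -0.0522 0.3632]  K=[0.6377 0.0151; 0.1248 -0.1720]  nu=[-2.7331, 2.7316]  x^+=[-1.1859, -4.1447]  P^+=[0.3074 0.0658; 0.0658 0.3333]
step 3: x^-=[-2.0563, -4.1447]  P^-=[0.5597 0.1448; 0.1448 0.3933]  H_jac=[-0.4667 0.0000; 0.0000 -0.8431]  S=[0.5419 0.0290; 0.0290 0.6296]  K=[-0.4728 -0.1721; -0.0968 -0.5222]  nu=[1.6344, 1.1477]  x^+=[-3.0267, -4.9022]  P^+=[0.4152 0.0557; 0.0557 0.2136]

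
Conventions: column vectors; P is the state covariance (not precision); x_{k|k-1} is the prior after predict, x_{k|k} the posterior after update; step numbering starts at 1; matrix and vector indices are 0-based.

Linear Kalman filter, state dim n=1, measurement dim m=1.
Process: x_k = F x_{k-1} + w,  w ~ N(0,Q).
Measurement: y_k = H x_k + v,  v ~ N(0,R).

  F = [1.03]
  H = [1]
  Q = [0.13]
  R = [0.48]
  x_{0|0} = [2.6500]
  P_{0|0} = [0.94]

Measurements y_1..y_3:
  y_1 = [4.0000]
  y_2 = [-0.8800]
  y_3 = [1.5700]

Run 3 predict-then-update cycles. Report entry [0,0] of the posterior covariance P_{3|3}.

step 1: x^-=[2.7295]  P^-=[1.1272]  S=[1.6072]  K=[0.7014]  nu=[1.2705]  x^+=[3.6206]  P^+=[0.3366]
step 2: x^-=[3.7292]  P^-=[0.4872]  S=[0.9672]  K=[0.5037]  nu=[-4.6092]  x^+=[1.4076]  P^+=[0.2418]
step 3: x^-=[1.4498]  P^-=[0.3865]  S=[0.8665]  K=[0.4460]  nu=[0.1202]  x^+=[1.5034]  P^+=[0.2141]

P_post[0,0] = 0.2141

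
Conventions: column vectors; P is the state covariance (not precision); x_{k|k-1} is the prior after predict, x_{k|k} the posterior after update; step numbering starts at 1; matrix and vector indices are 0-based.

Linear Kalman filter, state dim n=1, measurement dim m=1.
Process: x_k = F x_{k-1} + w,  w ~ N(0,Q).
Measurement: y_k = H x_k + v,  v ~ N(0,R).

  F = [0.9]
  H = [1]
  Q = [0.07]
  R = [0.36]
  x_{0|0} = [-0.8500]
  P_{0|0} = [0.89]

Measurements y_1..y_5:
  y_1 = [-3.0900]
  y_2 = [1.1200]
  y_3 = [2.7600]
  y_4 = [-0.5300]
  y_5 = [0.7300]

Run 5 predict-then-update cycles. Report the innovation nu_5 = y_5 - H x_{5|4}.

step 1: x^-=[-0.7650]  P^-=[0.7909]  S=[1.1509]  K=[0.6872]  nu=[-2.3250]  x^+=[-2.3627]  P^+=[0.2474]
step 2: x^-=[-2.1265]  P^-=[0.2704]  S=[0.6304]  K=[0.4289]  nu=[3.2465]  x^+=[-0.7340]  P^+=[0.1544]
step 3: x^-=[-0.6606]  P^-=[0.1951]  S=[0.5551]  K=[0.3514]  nu=[3.4206]  x^+=[0.5415]  P^+=[0.1265]
step 4: x^-=[0.4874]  P^-=[0.1725]  S=[0.5325]  K=[0.3239]  nu=[-1.0174]  x^+=[0.1578]  P^+=[0.1166]
step 5: x^-=[0.1421]  P^-=[0.1645]  S=[0.5245]  K=[0.3136]  nu=[0.5879]  x^+=[0.3264]  P^+=[0.1129]

innov = [0.5879]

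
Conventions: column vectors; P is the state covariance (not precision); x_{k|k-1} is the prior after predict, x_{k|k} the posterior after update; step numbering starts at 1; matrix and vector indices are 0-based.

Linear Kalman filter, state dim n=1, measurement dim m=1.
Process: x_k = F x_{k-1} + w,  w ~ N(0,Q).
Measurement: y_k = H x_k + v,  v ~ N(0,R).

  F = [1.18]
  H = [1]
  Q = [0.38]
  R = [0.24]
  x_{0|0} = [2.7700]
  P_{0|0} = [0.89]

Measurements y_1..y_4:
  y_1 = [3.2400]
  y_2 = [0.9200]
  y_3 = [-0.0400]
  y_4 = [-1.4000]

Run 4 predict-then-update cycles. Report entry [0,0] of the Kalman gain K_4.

step 1: x^-=[3.2686]  P^-=[1.6192]  S=[1.8592]  K=[0.8709]  nu=[-0.0286]  x^+=[3.2437]  P^+=[0.2090]
step 2: x^-=[3.8276]  P^-=[0.6710]  S=[0.9110]  K=[0.7366]  nu=[-2.9076]  x^+=[1.6860]  P^+=[0.1768]
step 3: x^-=[1.9894]  P^-=[0.6261]  S=[0.8661]  K=[0.7229]  nu=[-2.0294]  x^+=[0.5223]  P^+=[0.1735]
step 4: x^-=[0.6164]  P^-=[0.6216]  S=[0.8616]  K=[0.7214]  nu=[-2.0164]  x^+=[-0.8383]  P^+=[0.1731]

K[0,0] = 0.7214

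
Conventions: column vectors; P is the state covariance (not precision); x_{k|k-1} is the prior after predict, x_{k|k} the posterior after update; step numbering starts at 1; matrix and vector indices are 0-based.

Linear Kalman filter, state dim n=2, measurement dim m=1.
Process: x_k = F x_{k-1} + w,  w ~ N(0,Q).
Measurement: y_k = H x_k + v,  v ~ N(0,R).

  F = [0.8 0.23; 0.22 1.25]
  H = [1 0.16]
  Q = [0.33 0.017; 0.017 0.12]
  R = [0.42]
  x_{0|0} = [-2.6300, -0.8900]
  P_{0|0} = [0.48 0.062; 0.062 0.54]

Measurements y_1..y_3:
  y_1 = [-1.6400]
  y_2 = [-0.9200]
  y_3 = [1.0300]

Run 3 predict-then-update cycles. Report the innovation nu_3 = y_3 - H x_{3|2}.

step 1: x^-=[-2.3087, -1.6911]  P^-=[0.6886 0.3219; 0.3219 1.0211]  S=[1.2377]  K=[0.5979; 0.3920]  nu=[0.9393]  x^+=[-1.7471, -1.3229]  P^+=[0.2461 0.0317; 0.0317 0.8308]
step 2: x^-=[-1.7019, -2.0379]  P^-=[0.5431 0.3325; 0.3325 1.4476]  S=[1.1066]  K=[0.5389; 0.5098]  nu=[1.1080]  x^+=[-1.1048, -1.4731]  P^+=[0.2218 0.0285; 0.0285 1.1600]
step 3: x^-=[-1.2227, -2.0844]  P^-=[0.5438 0.4195; 0.4195 1.9589]  S=[1.1482]  K=[0.5321; 0.6383]  nu=[2.5862]  x^+=[0.1533, -0.4336]  P^+=[0.2187 0.0295; 0.0295 1.4911]

innov = [2.5862]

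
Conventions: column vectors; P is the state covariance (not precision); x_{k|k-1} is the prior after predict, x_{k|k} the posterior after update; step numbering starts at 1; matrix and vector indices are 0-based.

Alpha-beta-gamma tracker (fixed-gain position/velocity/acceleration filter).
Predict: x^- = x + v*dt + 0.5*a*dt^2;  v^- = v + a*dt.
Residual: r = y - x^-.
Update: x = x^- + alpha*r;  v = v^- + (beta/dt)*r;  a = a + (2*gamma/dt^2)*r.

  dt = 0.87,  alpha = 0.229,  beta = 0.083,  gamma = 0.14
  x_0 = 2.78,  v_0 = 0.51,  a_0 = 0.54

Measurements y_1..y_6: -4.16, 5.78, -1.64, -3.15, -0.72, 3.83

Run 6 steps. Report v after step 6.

step 1: x_pred=3.4281  r=-7.5881  x^+=1.6904  v^+=0.2559  a^+=-2.2671
step 2: x_pred=1.0550  r=4.7250  x^+=2.1371  v^+=-1.2657  a^+=-0.5192
step 3: x_pred=0.8394  r=-2.4794  x^+=0.2717  v^+=-1.9539  a^+=-1.4364
step 4: x_pred=-1.9718  r=-1.1782  x^+=-2.2416  v^+=-3.3159  a^+=-1.8722
step 5: x_pred=-5.8350  r=5.1150  x^+=-4.6637  v^+=-4.4568  a^+=0.0200
step 6: x_pred=-8.5335  r=12.3635  x^+=-5.7023  v^+=-3.2599  a^+=4.5936

v_post = -3.2599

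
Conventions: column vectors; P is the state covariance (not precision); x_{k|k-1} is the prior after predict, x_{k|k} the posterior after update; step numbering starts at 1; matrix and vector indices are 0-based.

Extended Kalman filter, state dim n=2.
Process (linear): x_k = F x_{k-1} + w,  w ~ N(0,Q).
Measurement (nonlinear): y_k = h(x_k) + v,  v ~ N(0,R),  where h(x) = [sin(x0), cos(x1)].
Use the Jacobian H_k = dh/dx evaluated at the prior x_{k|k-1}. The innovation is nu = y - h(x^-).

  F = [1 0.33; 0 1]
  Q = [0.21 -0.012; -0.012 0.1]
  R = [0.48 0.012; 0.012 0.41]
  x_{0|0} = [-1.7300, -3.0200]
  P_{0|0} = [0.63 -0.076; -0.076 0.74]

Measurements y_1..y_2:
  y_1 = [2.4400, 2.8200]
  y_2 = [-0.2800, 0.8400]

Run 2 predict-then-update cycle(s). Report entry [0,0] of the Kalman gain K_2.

step 1: x^-=[-2.7266, -3.0200]  P^-=[0.8704 0.1562; 0.1562 0.8400]  H_jac=[-0.9151 0.0000; 0.0000 0.1213]  S=[1.2089 -0.0053; -0.0053 0.4224]  K=[-0.6587 0.0365; -0.1172 0.2398]  nu=[2.8432, 3.8126]  x^+=[-4.4602, -2.4391]  P^+=[0.3450 0.0583; 0.0583 0.7988]
step 2: x^-=[-5.2651, -2.4391]  P^-=[0.6805 0.3099; 0.3099 0.8988]  H_jac=[0.5250 0.0000; 0.0000 0.6461]  S=[0.6676 0.1171; 0.1171 0.7853]  K=[0.5036 0.1799; 0.1170 0.7221]  nu=[-1.1311, 1.6032]  x^+=[-5.5463, -1.4137]  P^+=[0.4646 0.1235; 0.1235 0.4604]

K[0,0] = 0.5036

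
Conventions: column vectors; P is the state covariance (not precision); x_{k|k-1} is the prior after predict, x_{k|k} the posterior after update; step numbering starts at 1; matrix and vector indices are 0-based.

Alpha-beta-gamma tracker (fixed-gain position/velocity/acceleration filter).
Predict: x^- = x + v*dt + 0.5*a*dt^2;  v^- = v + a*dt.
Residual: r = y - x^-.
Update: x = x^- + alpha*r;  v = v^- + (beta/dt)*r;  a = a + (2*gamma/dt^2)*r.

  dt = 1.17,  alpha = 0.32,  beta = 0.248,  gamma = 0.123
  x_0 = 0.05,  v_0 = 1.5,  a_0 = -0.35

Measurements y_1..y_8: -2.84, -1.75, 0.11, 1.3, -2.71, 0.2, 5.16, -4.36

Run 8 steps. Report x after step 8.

step 1: x_pred=1.5654  r=-4.4054  x^+=0.1557  v^+=0.1567  a^+=-1.1417
step 2: x_pred=-0.4424  r=-1.3076  x^+=-0.8608  v^+=-1.4562  a^+=-1.3767
step 3: x_pred=-3.5069  r=3.6169  x^+=-2.3495  v^+=-2.3003  a^+=-0.7267
step 4: x_pred=-5.5382  r=6.8382  x^+=-3.3500  v^+=-1.7011  a^+=0.5022
step 5: x_pred=-4.9965  r=2.2865  x^+=-4.2648  v^+=-0.6288  a^+=0.9131
step 6: x_pred=-4.3756  r=4.5756  x^+=-2.9114  v^+=1.4093  a^+=1.7353
step 7: x_pred=-0.0747  r=5.2347  x^+=1.6004  v^+=4.5493  a^+=2.6761
step 8: x_pred=8.7546  r=-13.1146  x^+=4.5580  v^+=4.9004  a^+=0.3193

x_post = 4.5580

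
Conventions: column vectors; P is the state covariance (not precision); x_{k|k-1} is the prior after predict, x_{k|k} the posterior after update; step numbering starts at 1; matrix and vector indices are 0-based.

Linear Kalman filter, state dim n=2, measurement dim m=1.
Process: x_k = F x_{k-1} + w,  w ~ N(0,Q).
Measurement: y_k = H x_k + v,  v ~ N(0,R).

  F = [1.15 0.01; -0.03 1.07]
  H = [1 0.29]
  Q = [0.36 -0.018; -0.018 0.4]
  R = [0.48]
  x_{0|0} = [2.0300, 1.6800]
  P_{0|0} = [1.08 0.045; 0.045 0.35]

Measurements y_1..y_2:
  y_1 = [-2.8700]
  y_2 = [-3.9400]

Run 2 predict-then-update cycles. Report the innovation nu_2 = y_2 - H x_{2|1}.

innov = [-1.9931]

step 1: x^-=[2.3513, 1.7367]  P^-=[1.7894 0.0038; 0.0038 0.7988]  S=[2.3388]  K=[0.7656; 0.1007]  nu=[-5.7249]  x^+=[-2.0315, 1.1602]  P^+=[0.4186 -0.1764; -0.1764 0.7751]
step 2: x^-=[-2.3246, 1.3024]  P^-=[0.9097 -0.2412; -0.2412 1.2991]  S=[1.3590]  K=[0.6179; 0.0997]  nu=[-1.9931]  x^+=[-3.5561, 1.1036]  P^+=[0.3908 -0.3250; -0.3250 1.2856]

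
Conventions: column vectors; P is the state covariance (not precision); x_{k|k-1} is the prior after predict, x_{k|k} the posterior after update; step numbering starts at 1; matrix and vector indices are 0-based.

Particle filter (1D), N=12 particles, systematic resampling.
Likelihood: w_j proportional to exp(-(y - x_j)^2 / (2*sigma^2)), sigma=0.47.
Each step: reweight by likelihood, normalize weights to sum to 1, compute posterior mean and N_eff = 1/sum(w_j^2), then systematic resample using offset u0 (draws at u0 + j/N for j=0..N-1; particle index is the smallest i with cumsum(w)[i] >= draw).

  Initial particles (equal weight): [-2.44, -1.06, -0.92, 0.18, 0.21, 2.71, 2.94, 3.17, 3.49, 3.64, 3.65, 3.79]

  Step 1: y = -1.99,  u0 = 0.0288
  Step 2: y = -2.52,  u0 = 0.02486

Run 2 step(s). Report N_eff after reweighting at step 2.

N_eff = 9.0387

step 1: w=[0.7453, 0.1664, 0.0883, 0.0000, 0.0000, 0.0000, 0.0000, 0.0000, 0.0000, 0.0000, 0.0000, 0.0000]  mean=-2.0760  Neff=1.6923  idx=[0, 0, 0, 0, 0, 0, 0, 0, 0, 1, 1, 2]
step 2: w=[0.1109, 0.1109, 0.1109, 0.1109, 0.1109, 0.1109, 0.1109, 0.1109, 0.1109, 0.0009, 0.0009, 0.0003]  mean=-2.4370  Neff=9.0387  idx=[0, 0, 1, 2, 3, 3, 4, 5, 6, 6, 7, 8]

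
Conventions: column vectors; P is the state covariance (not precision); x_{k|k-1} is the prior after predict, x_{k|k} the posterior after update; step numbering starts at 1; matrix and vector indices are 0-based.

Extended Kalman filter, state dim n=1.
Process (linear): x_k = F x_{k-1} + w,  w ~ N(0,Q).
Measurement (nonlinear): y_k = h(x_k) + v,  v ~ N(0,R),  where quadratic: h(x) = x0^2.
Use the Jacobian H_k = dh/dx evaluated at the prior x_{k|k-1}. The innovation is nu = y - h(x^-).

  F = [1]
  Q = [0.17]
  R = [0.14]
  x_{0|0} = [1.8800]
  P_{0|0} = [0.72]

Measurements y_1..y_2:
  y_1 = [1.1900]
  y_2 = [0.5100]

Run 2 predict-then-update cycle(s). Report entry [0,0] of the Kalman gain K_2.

step 1: x^-=[1.8800]  P^-=[0.8900]  H_jac=[3.7600]  S=[12.7225]  K=[0.2630]  nu=[-2.3444]  x^+=[1.2634]  P^+=[0.0098]
step 2: x^-=[1.2634]  P^-=[0.1798]  H_jac=[2.5267]  S=[1.2878]  K=[0.3527]  nu=[-1.0861]  x^+=[0.8802]  P^+=[0.0195]

K[0,0] = 0.3527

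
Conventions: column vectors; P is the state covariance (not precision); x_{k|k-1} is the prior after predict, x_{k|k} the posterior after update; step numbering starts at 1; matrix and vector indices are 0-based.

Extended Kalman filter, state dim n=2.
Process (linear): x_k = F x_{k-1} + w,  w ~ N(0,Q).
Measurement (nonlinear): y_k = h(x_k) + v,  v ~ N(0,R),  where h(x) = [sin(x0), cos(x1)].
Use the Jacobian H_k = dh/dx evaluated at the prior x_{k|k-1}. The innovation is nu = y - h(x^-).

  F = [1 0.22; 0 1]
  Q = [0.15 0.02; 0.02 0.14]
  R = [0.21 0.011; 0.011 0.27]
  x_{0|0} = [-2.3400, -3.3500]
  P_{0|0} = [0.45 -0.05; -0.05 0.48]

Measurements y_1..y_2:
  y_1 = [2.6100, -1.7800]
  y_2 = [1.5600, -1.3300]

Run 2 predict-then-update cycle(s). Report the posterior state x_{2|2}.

x_post = [-5.0817, -2.8251]

step 1: x^-=[-3.0770, -3.3500]  P^-=[0.6012 0.0756; 0.0756 0.6200]  H_jac=[-0.9979 0.0000; 0.0000 -0.2069]  S=[0.8087 0.0266; 0.0266 0.2965]  K=[-0.7423 0.0139; -0.0793 -0.4255]  nu=[2.6745, -0.8016]  x^+=[-5.0735, -3.2210]  P^+=[0.1561 0.0214; 0.0214 0.5594]
step 2: x^-=[-5.7821, -3.2210]  P^-=[0.3425 0.1645; 0.1645 0.6994]  H_jac=[0.8771 0.0000; 0.0000 -0.0793]  S=[0.4735 -0.0004; -0.0004 0.2744]  K=[0.6345 -0.0465; 0.3044 -0.2017]  nu=[1.0797, -0.3331]  x^+=[-5.0817, -2.8251]  P^+=[0.1513 0.0704; 0.0704 0.6443]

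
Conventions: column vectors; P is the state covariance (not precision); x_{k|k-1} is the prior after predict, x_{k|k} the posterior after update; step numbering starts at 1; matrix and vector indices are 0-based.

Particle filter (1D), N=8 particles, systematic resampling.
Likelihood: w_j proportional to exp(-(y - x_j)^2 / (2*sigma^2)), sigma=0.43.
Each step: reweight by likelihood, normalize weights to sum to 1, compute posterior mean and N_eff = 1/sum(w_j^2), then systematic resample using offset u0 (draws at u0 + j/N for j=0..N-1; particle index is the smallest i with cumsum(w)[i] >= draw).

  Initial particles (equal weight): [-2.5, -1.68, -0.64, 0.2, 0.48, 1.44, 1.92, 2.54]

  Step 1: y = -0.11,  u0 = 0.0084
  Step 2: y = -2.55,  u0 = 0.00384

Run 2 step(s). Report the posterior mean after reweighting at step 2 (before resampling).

step 1: w=[0.0000, 0.0008, 0.2867, 0.4725, 0.2391, 0.0009, 0.0000, 0.0000]  mean=0.0258  Neff=2.7576  idx=[2, 2, 2, 3, 3, 3, 3, 4]
step 2: w=[0.3333, 0.3333, 0.3333, 0.0000, 0.0000, 0.0000, 0.0000, 0.0000]  mean=-0.6400  Neff=3.0002  idx=[0, 0, 0, 1, 1, 1, 2, 2]

post_mean = -0.6400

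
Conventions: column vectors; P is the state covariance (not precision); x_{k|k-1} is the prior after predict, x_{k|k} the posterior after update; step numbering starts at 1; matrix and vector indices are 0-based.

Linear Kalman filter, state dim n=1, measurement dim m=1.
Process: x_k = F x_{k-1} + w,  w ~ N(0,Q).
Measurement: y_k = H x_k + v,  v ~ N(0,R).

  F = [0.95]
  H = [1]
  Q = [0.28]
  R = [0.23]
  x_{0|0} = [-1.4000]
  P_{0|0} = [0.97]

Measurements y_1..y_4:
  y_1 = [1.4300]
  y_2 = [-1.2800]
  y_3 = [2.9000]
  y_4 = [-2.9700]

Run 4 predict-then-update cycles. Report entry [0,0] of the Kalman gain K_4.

step 1: x^-=[-1.3300]  P^-=[1.1554]  S=[1.3854]  K=[0.8340]  nu=[2.7600]  x^+=[0.9718]  P^+=[0.1918]
step 2: x^-=[0.9232]  P^-=[0.4531]  S=[0.6831]  K=[0.6633]  nu=[-2.2032]  x^+=[-0.5382]  P^+=[0.1526]
step 3: x^-=[-0.5113]  P^-=[0.4177]  S=[0.6477]  K=[0.6449]  nu=[3.4113]  x^+=[1.6886]  P^+=[0.1483]
step 4: x^-=[1.6042]  P^-=[0.4139]  S=[0.6439]  K=[0.6428]  nu=[-4.5742]  x^+=[-1.3360]  P^+=[0.1478]

K[0,0] = 0.6428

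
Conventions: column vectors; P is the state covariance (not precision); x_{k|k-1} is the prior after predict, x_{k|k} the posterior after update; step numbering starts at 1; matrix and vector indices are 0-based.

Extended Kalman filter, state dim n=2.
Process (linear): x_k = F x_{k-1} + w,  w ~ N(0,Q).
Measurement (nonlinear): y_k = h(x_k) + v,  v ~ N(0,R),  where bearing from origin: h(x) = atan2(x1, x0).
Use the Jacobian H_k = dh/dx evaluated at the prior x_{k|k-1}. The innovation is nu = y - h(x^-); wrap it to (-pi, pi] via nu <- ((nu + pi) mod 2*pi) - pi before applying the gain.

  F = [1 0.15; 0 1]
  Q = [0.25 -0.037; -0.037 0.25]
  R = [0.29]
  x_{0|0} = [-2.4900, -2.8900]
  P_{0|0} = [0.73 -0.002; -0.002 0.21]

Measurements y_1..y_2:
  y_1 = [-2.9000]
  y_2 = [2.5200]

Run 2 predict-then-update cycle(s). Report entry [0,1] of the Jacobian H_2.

H_jac[0,1] = -0.1748

step 1: x^-=[-2.9235, -2.8900]  P^-=[0.9841 -0.0075; -0.0075 0.4600]  H_jac=[0.1710 -0.1730]  S=[0.3330]  K=[0.5093; -0.2428]  nu=[-0.5380]  x^+=[-3.1975, -2.7593]  P^+=[0.8977 0.0337; 0.0337 0.4404]
step 2: x^-=[-3.6114, -2.7593]  P^-=[1.1678 0.0627; 0.0627 0.6904]  H_jac=[0.1336 -0.1748]  S=[0.3290]  K=[0.4408; -0.3414]  nu=[-1.2740]  x^+=[-4.1730, -2.3244]  P^+=[1.1038 0.1122; 0.1122 0.6520]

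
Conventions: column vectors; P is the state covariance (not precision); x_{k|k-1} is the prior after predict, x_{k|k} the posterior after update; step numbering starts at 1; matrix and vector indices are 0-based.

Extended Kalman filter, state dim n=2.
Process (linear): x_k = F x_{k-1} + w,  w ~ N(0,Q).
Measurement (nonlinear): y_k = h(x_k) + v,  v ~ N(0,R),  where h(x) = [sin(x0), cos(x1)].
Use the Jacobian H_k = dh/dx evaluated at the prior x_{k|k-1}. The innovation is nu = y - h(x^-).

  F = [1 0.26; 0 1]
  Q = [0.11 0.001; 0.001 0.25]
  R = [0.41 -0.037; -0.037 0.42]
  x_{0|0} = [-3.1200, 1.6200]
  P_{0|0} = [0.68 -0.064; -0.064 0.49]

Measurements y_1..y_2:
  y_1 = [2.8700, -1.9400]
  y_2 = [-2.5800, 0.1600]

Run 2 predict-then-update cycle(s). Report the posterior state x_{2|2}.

x_post = [-2.7374, 2.4995]

step 1: x^-=[-2.6988, 1.6200]  P^-=[0.7898 0.0644; 0.0644 0.7400]  H_jac=[-0.9036 0.0000; 0.0000 -0.9988]  S=[1.0548 0.0211; 0.0211 1.1582]  K=[-0.6757 -0.0432; -0.0424 -0.6374]  nu=[3.2985, -1.8908]  x^+=[-4.8459, 2.6853]  P^+=[0.3048 -0.0069; -0.0069 0.2664]
step 2: x^-=[-4.1477, 2.6853]  P^-=[0.4293 0.0634; 0.0634 0.5164]  H_jac=[-0.5352 0.0000; 0.0000 -0.4406]  S=[0.5329 -0.0220; -0.0220 0.5203]  K=[-0.4341 -0.0721; -0.0819 -0.4409]  nu=[-3.4247, 1.0577]  x^+=[-2.7374, 2.4995]  P^+=[0.3276 0.0323; 0.0323 0.4133]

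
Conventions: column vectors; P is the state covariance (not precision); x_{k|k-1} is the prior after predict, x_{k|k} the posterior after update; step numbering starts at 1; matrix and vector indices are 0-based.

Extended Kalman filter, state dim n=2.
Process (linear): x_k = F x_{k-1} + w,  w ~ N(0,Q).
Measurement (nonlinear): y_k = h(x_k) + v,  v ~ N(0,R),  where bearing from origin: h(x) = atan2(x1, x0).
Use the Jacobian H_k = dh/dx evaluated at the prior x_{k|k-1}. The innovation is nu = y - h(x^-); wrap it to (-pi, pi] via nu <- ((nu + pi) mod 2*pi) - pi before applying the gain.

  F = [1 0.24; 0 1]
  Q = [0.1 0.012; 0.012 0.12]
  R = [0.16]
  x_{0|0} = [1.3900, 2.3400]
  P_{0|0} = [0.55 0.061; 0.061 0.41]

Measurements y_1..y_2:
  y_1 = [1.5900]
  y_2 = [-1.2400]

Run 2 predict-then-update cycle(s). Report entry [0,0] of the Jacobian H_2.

H_jac[0,0] = -0.2343

step 1: x^-=[1.9516, 2.3400]  P^-=[0.7029 0.1714; 0.1714 0.5300]  H_jac=[-0.2520 0.2102]  S=[0.2099]  K=[-0.6723; 0.3249]  nu=[0.7143]  x^+=[1.4713, 2.5721]  P^+=[0.6080 0.2173; 0.2173 0.5078]
step 2: x^-=[2.0886, 2.5721]  P^-=[0.8415 0.3511; 0.3511 0.6278]  H_jac=[-0.2343 0.1903]  S=[0.1976]  K=[-0.6597; 0.1881]  nu=[-2.1288]  x^+=[3.4929, 2.1716]  P^+=[0.7555 0.3757; 0.3757 0.6208]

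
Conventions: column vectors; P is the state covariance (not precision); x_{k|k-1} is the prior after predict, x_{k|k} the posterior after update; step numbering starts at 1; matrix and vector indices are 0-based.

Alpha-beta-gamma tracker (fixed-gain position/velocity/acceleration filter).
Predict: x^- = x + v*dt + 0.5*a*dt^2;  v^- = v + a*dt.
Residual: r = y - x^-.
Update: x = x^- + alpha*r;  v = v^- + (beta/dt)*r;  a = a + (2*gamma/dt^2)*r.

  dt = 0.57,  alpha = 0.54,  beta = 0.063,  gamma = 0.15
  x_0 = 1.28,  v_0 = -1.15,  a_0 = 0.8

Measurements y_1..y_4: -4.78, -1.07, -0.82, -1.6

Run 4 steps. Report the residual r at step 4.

step 1: x_pred=0.7545  r=-5.5345  x^+=-2.2341  v^+=-1.3057  a^+=-4.3103
step 2: x_pred=-3.6786  r=2.6086  x^+=-2.2700  v^+=-3.4743  a^+=-1.9016
step 3: x_pred=-4.5592  r=3.7392  x^+=-2.5400  v^+=-4.1449  a^+=1.5510
step 4: x_pred=-4.6507  r=3.0507  x^+=-3.0033  v^+=-2.9236  a^+=4.3679

resid = 3.0507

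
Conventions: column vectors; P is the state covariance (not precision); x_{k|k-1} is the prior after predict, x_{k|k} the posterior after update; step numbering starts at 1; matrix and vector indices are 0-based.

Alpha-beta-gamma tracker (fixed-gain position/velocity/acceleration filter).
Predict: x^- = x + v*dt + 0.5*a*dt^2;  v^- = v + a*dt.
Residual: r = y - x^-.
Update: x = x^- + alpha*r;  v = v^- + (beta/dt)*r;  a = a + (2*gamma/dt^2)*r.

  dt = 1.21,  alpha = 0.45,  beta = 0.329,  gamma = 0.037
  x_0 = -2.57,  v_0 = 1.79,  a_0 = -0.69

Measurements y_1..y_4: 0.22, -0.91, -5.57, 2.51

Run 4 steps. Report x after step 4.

step 1: x_pred=-0.9092  r=1.1292  x^+=-0.4011  v^+=1.2621  a^+=-0.6329
step 2: x_pred=0.6628  r=-1.5728  x^+=-0.0450  v^+=0.0687  a^+=-0.7124
step 3: x_pred=-0.4834  r=-5.0866  x^+=-2.7724  v^+=-2.1764  a^+=-0.9695
step 4: x_pred=-6.1156  r=8.6256  x^+=-2.2341  v^+=-1.0042  a^+=-0.5335

x_post = -2.2341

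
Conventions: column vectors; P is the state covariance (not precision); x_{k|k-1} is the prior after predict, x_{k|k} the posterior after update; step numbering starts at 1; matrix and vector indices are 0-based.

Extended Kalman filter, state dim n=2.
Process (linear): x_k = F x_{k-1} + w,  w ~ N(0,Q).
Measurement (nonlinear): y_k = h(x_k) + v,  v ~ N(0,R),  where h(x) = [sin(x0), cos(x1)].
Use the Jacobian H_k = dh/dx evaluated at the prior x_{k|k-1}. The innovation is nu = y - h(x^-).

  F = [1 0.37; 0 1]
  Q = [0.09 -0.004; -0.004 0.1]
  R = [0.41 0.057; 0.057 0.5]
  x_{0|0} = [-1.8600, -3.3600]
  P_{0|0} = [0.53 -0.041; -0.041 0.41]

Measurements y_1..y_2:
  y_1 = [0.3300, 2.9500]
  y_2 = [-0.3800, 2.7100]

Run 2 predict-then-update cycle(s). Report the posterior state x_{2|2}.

x_post = [-5.3210, -6.0023]

step 1: x^-=[-3.1032, -3.3600]  P^-=[0.6458 0.1067; 0.1067 0.5100]  H_jac=[-0.9993 0.0000; 0.0000 -0.2167]  S=[1.0548 0.0801; 0.0801 0.5239]  K=[-0.6156 0.0500; -0.0861 -0.1978]  nu=[0.3684, 3.9262]  x^+=[-3.1337, -4.1681]  P^+=[0.2497 0.0466; 0.0466 0.4790]
step 2: x^-=[-4.6759, -4.1681]  P^-=[0.4398 0.2198; 0.2198 0.5790]  H_jac=[-0.0365 0.0000; 0.0000 -0.8555]  S=[0.4106 0.0639; 0.0639 0.9237]  K=[-0.0075 -0.2031; 0.0646 -0.5407]  nu=[-1.3793, 3.2278]  x^+=[-5.3210, -6.0023]  P^+=[0.4015 0.1192; 0.1192 0.3117]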